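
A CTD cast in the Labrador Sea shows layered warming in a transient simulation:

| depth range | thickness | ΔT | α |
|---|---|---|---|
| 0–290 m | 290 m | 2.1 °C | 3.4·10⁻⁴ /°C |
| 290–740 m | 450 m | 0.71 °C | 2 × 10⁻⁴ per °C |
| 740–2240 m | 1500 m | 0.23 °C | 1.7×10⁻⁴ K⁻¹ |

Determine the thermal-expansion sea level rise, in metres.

Δh = 0.33 m

0–290 m: 3.4×10⁻⁴ × 2.1 × 290 = 0.20706 m
290–740 m: 2×10⁻⁴ × 450 × 0.71 = 0.06390 m
1500 × 0.23 × 1.7×10⁻⁴ = 0.05865 m
Δh = 0.20706 + 0.06390 + 0.05865 = 0.32961 m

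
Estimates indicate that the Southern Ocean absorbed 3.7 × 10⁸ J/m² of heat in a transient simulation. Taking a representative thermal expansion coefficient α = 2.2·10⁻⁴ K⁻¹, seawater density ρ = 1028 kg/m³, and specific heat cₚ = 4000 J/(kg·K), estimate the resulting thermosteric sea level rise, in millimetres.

Δh ≈ 19.8 mm

Δh = αQ/(ρcₚ) = 2.2×10⁻⁴ × 3.7×10⁸ / (1028 × 4000) ≈ 0.019796 m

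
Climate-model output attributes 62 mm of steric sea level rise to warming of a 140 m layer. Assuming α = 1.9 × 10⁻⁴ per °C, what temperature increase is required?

ΔT = Δh/(αH) = 0.062 / (1.9×10⁻⁴ × 140) ≈ 2.331 °C

2.33 °C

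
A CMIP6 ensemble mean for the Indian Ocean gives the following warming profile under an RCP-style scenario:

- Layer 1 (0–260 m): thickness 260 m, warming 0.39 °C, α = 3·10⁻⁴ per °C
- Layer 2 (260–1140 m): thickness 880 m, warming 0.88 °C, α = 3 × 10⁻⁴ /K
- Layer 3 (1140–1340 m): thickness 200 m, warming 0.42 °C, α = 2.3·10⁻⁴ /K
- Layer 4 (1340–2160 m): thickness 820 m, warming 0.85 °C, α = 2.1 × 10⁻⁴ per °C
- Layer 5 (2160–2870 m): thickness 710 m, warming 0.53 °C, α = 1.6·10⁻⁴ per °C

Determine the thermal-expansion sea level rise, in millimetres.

Layer 1: 3×10⁻⁴ × 0.39 × 260 = 0.03042 m
Layer 2: 880 × 0.88 × 3×10⁻⁴ = 0.23232 m
200 × 2.3×10⁻⁴ × 0.42 = 0.01932 m
2.1×10⁻⁴ × 820 × 0.85 = 0.14637 m
0.53 × 710 × 1.6×10⁻⁴ = 0.060208 m
Δh = 0.03042 + 0.23232 + 0.01932 + 0.14637 + 0.060208 = 0.488638 m

489 mm of thermosteric rise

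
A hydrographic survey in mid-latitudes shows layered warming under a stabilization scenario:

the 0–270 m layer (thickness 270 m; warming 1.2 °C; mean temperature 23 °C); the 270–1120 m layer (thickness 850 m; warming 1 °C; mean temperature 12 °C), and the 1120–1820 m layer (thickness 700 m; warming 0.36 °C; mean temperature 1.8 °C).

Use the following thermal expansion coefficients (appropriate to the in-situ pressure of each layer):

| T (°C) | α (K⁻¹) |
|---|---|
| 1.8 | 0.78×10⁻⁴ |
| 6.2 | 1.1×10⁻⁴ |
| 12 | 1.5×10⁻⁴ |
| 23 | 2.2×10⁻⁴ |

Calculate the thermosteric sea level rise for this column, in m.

Layer 1 at 23 °C → α = 2.2×10⁻⁴ K⁻¹
Layer 2 at 12 °C → α = 1.5×10⁻⁴ K⁻¹
Layer 3 at 1.8 °C → α = 0.78×10⁻⁴ K⁻¹
0–270 m: 270 × 2.2×10⁻⁴ × 1.2 = 0.07128 m
Layer 2: 1 × 1.5×10⁻⁴ × 850 = 0.12750 m
1120–1820 m: 0.78×10⁻⁴ × 700 × 0.36 = 0.019656 m
Δh = 0.07128 + 0.12750 + 0.019656 = 0.218436 m

Δh ≈ 0.218 m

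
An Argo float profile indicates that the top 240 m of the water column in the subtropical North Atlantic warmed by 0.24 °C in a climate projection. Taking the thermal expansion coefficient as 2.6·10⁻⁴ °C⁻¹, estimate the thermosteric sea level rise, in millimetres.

Δh = αΔT·H = 2.6×10⁻⁴ × 0.24 × 240 = 0.014976 m

Δh ≈ 15.0 mm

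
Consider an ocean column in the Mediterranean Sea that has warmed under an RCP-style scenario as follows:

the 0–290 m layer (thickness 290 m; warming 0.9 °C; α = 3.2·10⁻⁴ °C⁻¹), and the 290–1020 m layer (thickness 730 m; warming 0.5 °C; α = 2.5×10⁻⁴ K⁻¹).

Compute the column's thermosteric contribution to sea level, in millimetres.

0.9 × 3.2×10⁻⁴ × 290 = 0.08352 m
290–1020 m: 2.5×10⁻⁴ × 730 × 0.5 = 0.09125 m
Δh = 0.08352 + 0.09125 = 0.17477 m

about 175 mm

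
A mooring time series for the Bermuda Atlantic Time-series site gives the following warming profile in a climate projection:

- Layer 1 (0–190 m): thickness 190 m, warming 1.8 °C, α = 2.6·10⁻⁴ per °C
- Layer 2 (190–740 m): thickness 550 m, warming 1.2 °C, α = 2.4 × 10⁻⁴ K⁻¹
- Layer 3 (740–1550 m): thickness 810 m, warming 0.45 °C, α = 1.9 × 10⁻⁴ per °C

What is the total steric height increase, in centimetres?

Δh = 31.7 cm

0–190 m: 190 × 1.8 × 2.6×10⁻⁴ = 0.08892 m
Layer 2: 2.4×10⁻⁴ × 550 × 1.2 = 0.15840 m
740–1550 m: 0.45 × 1.9×10⁻⁴ × 810 = 0.069255 m
Δh = 0.08892 + 0.15840 + 0.069255 = 0.316575 m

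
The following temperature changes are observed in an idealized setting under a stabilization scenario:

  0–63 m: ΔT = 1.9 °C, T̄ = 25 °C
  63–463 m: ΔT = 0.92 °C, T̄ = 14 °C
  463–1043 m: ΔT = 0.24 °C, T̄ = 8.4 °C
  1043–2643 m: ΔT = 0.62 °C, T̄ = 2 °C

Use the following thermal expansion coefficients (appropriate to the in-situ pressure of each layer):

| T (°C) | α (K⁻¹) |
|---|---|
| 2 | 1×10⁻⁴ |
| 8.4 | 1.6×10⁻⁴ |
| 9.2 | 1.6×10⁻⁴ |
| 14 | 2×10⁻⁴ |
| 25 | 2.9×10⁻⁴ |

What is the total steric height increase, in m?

Layer 1 at 25 °C → α = 2.9×10⁻⁴ K⁻¹
Layer 2 at 14 °C → α = 2×10⁻⁴ K⁻¹
Layer 3 at 8.4 °C → α = 1.6×10⁻⁴ K⁻¹
Layer 4 at 2 °C → α = 1×10⁻⁴ K⁻¹
1.9 × 63 × 2.9×10⁻⁴ = 0.034713 m
Layer 2: 2×10⁻⁴ × 0.92 × 400 = 0.07360 m
Layer 3: 580 × 1.6×10⁻⁴ × 0.24 = 0.022272 m
1043–2643 m: 1600 × 1×10⁻⁴ × 0.62 = 0.09920 m
Δh = 0.034713 + 0.07360 + 0.022272 + 0.09920 = 0.229785 m

Δh ≈ 0.230 m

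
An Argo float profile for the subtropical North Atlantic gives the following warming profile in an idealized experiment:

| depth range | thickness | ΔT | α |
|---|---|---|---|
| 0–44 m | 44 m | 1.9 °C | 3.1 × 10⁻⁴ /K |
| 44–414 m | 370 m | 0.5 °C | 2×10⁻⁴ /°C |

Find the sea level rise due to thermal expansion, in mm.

62.9 mm

0–44 m: 3.1×10⁻⁴ × 1.9 × 44 = 0.025916 m
44–414 m: 370 × 2×10⁻⁴ × 0.5 = 0.03700 m
Δh = 0.025916 + 0.03700 = 0.062916 m ≈ 62.9 mm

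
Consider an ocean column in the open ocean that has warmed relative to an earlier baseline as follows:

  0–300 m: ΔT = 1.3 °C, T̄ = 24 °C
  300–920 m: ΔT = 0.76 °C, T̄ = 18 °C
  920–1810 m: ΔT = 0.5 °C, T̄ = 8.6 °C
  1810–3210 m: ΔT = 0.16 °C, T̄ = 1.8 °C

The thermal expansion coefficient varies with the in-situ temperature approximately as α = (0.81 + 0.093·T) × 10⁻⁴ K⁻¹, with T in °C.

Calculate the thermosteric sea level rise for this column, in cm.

Layer 1: α = (0.81 + 0.093×24)×10⁻⁴ = 3.042×10⁻⁴ K⁻¹
Layer 2: α = (0.81 + 0.093×18)×10⁻⁴ = 2.484×10⁻⁴ K⁻¹
Layer 3: α = (0.81 + 0.093×8.6)×10⁻⁴ = 1.6098×10⁻⁴ K⁻¹
Layer 4: α = (0.81 + 0.093×1.8)×10⁻⁴ = 0.9774×10⁻⁴ K⁻¹
3.042×10⁻⁴ × 300 × 1.3 = 0.118638 m
Layer 2: 620 × 2.484×10⁻⁴ × 0.76 = 0.11704608 m
920–1810 m: 890 × 1.6098×10⁻⁴ × 0.5 = 0.0716361 m
Layer 4: 1400 × 0.16 × 0.9774×10⁻⁴ = 0.02189376 m
Δh = 0.118638 + 0.11704608 + 0.0716361 + 0.02189376 = 0.32921394 m

about 33 cm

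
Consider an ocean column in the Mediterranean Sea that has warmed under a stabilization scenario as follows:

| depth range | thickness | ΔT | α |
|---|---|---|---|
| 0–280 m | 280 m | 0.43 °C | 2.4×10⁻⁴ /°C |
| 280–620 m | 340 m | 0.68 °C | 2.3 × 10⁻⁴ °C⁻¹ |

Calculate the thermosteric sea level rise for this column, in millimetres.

Layer 1: 2.4×10⁻⁴ × 280 × 0.43 = 0.028896 m
0.68 × 340 × 2.3×10⁻⁴ = 0.053176 m
Δh = 0.028896 + 0.053176 = 0.082072 m ≈ 82.1 mm

82.1 mm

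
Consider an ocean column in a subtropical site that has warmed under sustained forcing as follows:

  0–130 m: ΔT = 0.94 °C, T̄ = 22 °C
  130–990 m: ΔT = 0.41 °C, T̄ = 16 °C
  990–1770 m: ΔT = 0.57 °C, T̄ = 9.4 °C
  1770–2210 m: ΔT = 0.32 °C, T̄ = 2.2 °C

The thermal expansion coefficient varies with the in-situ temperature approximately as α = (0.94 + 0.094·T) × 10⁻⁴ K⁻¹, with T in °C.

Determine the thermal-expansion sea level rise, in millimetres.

220 mm

Layer 1: α = (0.94 + 0.094×22)×10⁻⁴ = 3.008×10⁻⁴ K⁻¹
Layer 2: α = (0.94 + 0.094×16)×10⁻⁴ = 2.444×10⁻⁴ K⁻¹
Layer 3: α = (0.94 + 0.094×9.4)×10⁻⁴ = 1.8236×10⁻⁴ K⁻¹
Layer 4: α = (0.94 + 0.094×2.2)×10⁻⁴ = 1.1468×10⁻⁴ K⁻¹
3.008×10⁻⁴ × 0.94 × 130 = 0.03675776 m
0.41 × 2.444×10⁻⁴ × 860 = 0.08617544 m
Layer 3: 1.8236×10⁻⁴ × 0.57 × 780 = 0.081077256 m
0.32 × 1.1468×10⁻⁴ × 440 = 0.016146944 m
Δh = 0.03675776 + 0.08617544 + 0.081077256 + 0.016146944 = 0.2201574 m ≈ 220 mm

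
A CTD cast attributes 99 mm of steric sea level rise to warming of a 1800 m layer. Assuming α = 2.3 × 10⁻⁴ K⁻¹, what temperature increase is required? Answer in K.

ΔT = Δh/(αH) = 0.099 / (2.3×10⁻⁴ × 1800) ≈ 0.2391 K

about 0.239 K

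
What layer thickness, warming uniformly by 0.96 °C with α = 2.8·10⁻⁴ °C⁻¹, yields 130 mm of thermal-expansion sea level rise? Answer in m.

484 m

H = Δh/(αΔT) = 0.13 / (2.8×10⁻⁴ × 0.96) ≈ 483.6 m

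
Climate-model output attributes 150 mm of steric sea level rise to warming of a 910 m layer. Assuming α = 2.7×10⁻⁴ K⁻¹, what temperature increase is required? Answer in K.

about 0.61 K

ΔT = Δh/(αH) = 0.15 / (2.7×10⁻⁴ × 910) ≈ 0.6105 K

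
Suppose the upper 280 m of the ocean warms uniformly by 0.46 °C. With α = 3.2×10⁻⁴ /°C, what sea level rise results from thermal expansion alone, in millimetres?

Δh = αΔT·H = 3.2×10⁻⁴ × 0.46 × 280 = 0.041216 m

about 41.2 mm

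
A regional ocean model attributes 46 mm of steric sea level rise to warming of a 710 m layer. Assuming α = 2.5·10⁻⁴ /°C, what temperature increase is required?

ΔT ≈ 0.26 °C

ΔT = Δh/(αH) = 0.046 / (2.5×10⁻⁴ × 710) ≈ 0.2592 °C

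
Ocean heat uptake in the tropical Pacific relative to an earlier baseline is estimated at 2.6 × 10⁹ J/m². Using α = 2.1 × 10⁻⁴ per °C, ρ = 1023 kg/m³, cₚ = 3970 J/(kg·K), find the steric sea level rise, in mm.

Δh = αQ/(ρcₚ) = 2.1×10⁻⁴ × 2.6×10⁹ / (1023 × 3970) ≈ 0.13444 m

Δh ≈ 130 mm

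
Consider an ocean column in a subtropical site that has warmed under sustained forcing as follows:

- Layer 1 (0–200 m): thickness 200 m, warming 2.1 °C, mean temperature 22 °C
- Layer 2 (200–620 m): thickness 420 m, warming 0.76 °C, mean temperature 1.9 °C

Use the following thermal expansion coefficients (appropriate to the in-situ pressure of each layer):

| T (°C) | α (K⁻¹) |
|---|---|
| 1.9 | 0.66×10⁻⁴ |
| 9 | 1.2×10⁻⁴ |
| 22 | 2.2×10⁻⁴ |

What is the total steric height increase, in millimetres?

Layer 1 at 22 °C → α = 2.2×10⁻⁴ K⁻¹
Layer 2 at 1.9 °C → α = 0.66×10⁻⁴ K⁻¹
0–200 m: 2.1 × 2.2×10⁻⁴ × 200 = 0.09240 m
420 × 0.66×10⁻⁴ × 0.76 = 0.0210672 m
Δh = 0.09240 + 0.0210672 = 0.1134672 m

Δh = 113 mm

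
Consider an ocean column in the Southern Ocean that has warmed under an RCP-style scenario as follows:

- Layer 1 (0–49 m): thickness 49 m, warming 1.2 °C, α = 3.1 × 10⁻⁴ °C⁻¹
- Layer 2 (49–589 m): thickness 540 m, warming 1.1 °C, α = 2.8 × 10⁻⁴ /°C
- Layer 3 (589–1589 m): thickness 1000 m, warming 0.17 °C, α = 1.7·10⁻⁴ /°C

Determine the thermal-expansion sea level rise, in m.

0.21 m of thermosteric rise

3.1×10⁻⁴ × 1.2 × 49 = 0.018228 m
2.8×10⁻⁴ × 1.1 × 540 = 0.16632 m
Layer 3: 0.17 × 1.7×10⁻⁴ × 1000 = 0.02890 m
Δh = 0.018228 + 0.16632 + 0.02890 = 0.213448 m ≈ 0.21 m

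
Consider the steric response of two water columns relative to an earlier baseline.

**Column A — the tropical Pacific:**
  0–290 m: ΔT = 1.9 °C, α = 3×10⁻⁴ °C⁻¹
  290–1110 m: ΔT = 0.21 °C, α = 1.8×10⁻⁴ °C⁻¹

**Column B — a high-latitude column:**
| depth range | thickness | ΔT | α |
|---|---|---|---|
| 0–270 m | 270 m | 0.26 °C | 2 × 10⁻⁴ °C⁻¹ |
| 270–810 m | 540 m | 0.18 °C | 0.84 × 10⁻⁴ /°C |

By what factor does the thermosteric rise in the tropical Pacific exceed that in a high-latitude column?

a factor of 8.84

A Layer 1: 3×10⁻⁴ × 290 × 1.9 = 0.16530 m
A 290–1110 m: 1.8×10⁻⁴ × 820 × 0.21 = 0.030996 m
A total: 0.196296 m
B 0–270 m: 270 × 2×10⁻⁴ × 0.26 = 0.01404 m
B 540 × 0.84×10⁻⁴ × 0.18 = 0.0081648 m
B total: 0.0222048 m
Ratio: 0.196296 / 0.0222048 ≈ 8.840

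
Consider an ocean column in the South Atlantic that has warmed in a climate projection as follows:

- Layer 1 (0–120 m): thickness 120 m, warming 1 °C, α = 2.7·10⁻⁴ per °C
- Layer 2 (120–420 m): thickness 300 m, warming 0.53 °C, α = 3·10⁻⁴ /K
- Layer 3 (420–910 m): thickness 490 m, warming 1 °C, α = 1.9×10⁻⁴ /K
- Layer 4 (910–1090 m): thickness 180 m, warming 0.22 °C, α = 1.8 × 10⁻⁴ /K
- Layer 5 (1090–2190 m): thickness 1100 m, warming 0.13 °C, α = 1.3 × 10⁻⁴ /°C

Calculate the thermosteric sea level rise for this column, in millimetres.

about 200 mm

120 × 1 × 2.7×10⁻⁴ = 0.03240 m
120–420 m: 3×10⁻⁴ × 300 × 0.53 = 0.04770 m
420–910 m: 1 × 1.9×10⁻⁴ × 490 = 0.09310 m
Layer 4: 180 × 1.8×10⁻⁴ × 0.22 = 0.007128 m
1090–2190 m: 1100 × 0.13 × 1.3×10⁻⁴ = 0.01859 m
Δh = 0.03240 + 0.04770 + 0.09310 + 0.007128 + 0.01859 = 0.198918 m ≈ 200 mm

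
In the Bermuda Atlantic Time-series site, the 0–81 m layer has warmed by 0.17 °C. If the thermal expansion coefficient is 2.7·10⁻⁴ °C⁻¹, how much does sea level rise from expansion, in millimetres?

Δh = αΔT·H = 2.7×10⁻⁴ × 0.17 × 81 = 0.0037179 m

Δh ≈ 3.7 mm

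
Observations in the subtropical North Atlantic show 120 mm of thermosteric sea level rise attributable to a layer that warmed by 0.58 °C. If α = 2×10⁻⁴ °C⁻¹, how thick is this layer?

H = Δh/(αΔT) = 0.12 / (2×10⁻⁴ × 0.58) ≈ 1034 m

about 1000 m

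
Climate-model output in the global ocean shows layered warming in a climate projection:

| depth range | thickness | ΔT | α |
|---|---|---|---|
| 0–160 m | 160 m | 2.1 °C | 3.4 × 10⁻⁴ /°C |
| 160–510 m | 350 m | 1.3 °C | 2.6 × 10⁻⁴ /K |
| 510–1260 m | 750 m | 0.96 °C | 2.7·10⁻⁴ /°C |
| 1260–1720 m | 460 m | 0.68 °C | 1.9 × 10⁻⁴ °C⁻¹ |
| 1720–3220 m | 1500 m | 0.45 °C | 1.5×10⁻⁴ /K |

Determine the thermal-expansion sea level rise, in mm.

0–160 m: 160 × 3.4×10⁻⁴ × 2.1 = 0.11424 m
Layer 2: 350 × 2.6×10⁻⁴ × 1.3 = 0.11830 m
0.96 × 750 × 2.7×10⁻⁴ = 0.19440 m
1260–1720 m: 1.9×10⁻⁴ × 460 × 0.68 = 0.059432 m
Layer 5: 1500 × 1.5×10⁻⁴ × 0.45 = 0.10125 m
Δh = 0.11424 + 0.11830 + 0.19440 + 0.059432 + 0.10125 = 0.587622 m

590 mm of thermosteric rise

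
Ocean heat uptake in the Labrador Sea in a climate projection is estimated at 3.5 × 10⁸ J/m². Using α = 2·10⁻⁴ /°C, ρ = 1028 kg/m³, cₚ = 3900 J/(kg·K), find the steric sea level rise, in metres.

0.0175 m of thermosteric rise

Δh = αQ/(ρcₚ) = 2×10⁻⁴ × 3.5×10⁸ / (1028 × 3900) ≈ 0.01746 m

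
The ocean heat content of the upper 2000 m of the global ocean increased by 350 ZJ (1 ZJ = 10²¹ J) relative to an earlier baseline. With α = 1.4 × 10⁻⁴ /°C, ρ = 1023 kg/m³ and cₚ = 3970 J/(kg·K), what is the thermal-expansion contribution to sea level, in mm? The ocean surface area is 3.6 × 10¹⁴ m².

Per unit area: Q = 350×10²¹ / (3.6×10¹⁴) ≈ 9.722×10⁸ J/m²
Δh = αQ/(ρcₚ) = 1.4×10⁻⁴ × 9.722×10⁸ / (1023 × 3970) ≈ 0.033513 m

about 33.5 mm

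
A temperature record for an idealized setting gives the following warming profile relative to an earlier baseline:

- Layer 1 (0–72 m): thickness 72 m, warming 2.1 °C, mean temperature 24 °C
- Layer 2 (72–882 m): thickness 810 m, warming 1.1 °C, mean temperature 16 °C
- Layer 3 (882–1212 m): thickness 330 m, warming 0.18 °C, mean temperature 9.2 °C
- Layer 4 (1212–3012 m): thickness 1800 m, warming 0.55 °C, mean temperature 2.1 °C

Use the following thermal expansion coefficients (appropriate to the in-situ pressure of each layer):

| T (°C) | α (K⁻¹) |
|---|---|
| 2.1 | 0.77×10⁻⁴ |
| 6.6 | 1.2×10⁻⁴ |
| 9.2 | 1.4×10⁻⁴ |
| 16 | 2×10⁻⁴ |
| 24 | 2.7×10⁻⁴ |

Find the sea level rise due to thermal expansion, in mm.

Layer 1 at 24 °C → α = 2.7×10⁻⁴ K⁻¹
Layer 2 at 16 °C → α = 2×10⁻⁴ K⁻¹
Layer 3 at 9.2 °C → α = 1.4×10⁻⁴ K⁻¹
Layer 4 at 2.1 °C → α = 0.77×10⁻⁴ K⁻¹
2.7×10⁻⁴ × 72 × 2.1 = 0.040824 m
810 × 1.1 × 2×10⁻⁴ = 0.17820 m
1.4×10⁻⁴ × 330 × 0.18 = 0.008316 m
Layer 4: 0.55 × 1800 × 0.77×10⁻⁴ = 0.07623 m
Δh = 0.040824 + 0.17820 + 0.008316 + 0.07623 = 0.30357 m ≈ 304 mm

304 mm of thermosteric rise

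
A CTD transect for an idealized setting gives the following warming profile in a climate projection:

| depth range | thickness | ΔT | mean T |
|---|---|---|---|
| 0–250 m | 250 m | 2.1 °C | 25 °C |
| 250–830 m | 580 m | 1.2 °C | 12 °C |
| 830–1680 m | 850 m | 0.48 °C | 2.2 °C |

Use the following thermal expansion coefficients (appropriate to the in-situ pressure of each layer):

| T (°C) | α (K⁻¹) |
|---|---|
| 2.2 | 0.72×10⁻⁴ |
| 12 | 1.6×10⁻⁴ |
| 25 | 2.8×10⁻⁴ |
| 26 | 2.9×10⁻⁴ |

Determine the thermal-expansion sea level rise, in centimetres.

Layer 1 at 25 °C → α = 2.8×10⁻⁴ K⁻¹
Layer 2 at 12 °C → α = 1.6×10⁻⁴ K⁻¹
Layer 3 at 2.2 °C → α = 0.72×10⁻⁴ K⁻¹
Layer 1: 2.8×10⁻⁴ × 250 × 2.1 = 0.14700 m
250–830 m: 1.6×10⁻⁴ × 580 × 1.2 = 0.11136 m
0.48 × 850 × 0.72×10⁻⁴ = 0.029376 m
Δh = 0.14700 + 0.11136 + 0.029376 = 0.287736 m

Δh ≈ 29 cm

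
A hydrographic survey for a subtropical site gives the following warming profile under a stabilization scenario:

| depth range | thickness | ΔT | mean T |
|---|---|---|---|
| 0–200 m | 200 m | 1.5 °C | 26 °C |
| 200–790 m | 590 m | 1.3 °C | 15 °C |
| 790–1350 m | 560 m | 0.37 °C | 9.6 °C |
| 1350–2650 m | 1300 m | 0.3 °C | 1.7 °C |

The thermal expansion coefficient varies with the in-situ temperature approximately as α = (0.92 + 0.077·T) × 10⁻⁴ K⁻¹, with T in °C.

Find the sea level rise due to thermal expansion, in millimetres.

Δh ≈ 320 mm

Layer 1: α = (0.92 + 0.077×26)×10⁻⁴ = 2.922×10⁻⁴ K⁻¹
Layer 2: α = (0.92 + 0.077×15)×10⁻⁴ = 2.075×10⁻⁴ K⁻¹
Layer 3: α = (0.92 + 0.077×9.6)×10⁻⁴ = 1.6592×10⁻⁴ K⁻¹
Layer 4: α = (0.92 + 0.077×1.7)×10⁻⁴ = 1.0509×10⁻⁴ K⁻¹
Layer 1: 2.922×10⁻⁴ × 1.5 × 200 = 0.08766 m
200–790 m: 2.075×10⁻⁴ × 1.3 × 590 = 0.1591525 m
790–1350 m: 560 × 0.37 × 1.6592×10⁻⁴ = 0.034378624 m
1300 × 1.0509×10⁻⁴ × 0.3 = 0.0409851 m
Δh = 0.08766 + 0.1591525 + 0.034378624 + 0.0409851 = 0.322176224 m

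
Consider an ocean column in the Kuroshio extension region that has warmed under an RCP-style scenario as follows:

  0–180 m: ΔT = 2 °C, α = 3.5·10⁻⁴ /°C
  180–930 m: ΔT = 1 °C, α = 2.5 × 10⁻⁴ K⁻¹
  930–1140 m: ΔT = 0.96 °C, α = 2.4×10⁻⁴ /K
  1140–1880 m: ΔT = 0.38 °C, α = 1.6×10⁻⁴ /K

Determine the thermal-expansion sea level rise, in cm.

Δh ≈ 41 cm

180 × 3.5×10⁻⁴ × 2 = 0.12600 m
180–930 m: 750 × 1 × 2.5×10⁻⁴ = 0.18750 m
Layer 3: 210 × 0.96 × 2.4×10⁻⁴ = 0.048384 m
Layer 4: 740 × 1.6×10⁻⁴ × 0.38 = 0.044992 m
Δh = 0.12600 + 0.18750 + 0.048384 + 0.044992 = 0.406876 m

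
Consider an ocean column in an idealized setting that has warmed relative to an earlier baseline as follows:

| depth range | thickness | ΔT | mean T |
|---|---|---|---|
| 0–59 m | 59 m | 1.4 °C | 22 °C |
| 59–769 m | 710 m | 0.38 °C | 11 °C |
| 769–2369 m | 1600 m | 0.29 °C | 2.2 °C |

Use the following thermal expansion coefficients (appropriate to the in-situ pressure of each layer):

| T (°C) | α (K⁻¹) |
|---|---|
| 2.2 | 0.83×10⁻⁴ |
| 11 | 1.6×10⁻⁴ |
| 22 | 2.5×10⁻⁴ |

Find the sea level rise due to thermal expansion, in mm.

Layer 1 at 22 °C → α = 2.5×10⁻⁴ K⁻¹
Layer 2 at 11 °C → α = 1.6×10⁻⁴ K⁻¹
Layer 3 at 2.2 °C → α = 0.83×10⁻⁴ K⁻¹
Layer 1: 1.4 × 2.5×10⁻⁴ × 59 = 0.02065 m
710 × 1.6×10⁻⁴ × 0.38 = 0.043168 m
0.29 × 0.83×10⁻⁴ × 1600 = 0.038512 m
Δh = 0.02065 + 0.043168 + 0.038512 = 0.10233 m

Δh = 100 mm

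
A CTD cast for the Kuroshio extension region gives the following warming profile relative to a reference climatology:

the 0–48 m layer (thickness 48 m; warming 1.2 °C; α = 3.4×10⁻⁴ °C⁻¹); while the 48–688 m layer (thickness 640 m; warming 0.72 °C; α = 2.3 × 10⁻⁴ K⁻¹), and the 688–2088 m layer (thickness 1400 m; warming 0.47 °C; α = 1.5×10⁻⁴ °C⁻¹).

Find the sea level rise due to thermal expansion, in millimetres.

1.2 × 48 × 3.4×10⁻⁴ = 0.019584 m
48–688 m: 640 × 0.72 × 2.3×10⁻⁴ = 0.105984 m
0.47 × 1.5×10⁻⁴ × 1400 = 0.09870 m
Δh = 0.019584 + 0.105984 + 0.09870 = 0.224268 m

about 220 mm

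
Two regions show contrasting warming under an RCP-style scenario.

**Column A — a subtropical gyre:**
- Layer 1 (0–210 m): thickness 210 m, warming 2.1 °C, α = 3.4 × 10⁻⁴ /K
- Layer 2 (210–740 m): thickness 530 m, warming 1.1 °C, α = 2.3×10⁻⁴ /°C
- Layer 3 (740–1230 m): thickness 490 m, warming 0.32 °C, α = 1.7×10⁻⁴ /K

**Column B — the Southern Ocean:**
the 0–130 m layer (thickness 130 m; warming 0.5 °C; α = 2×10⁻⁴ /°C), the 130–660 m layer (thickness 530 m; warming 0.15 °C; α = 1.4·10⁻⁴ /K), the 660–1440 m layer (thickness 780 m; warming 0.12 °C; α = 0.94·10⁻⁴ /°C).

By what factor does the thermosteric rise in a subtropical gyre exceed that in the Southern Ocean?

≈ 9.44×

A 0–210 m: 3.4×10⁻⁴ × 2.1 × 210 = 0.14994 m
A Layer 2: 1.1 × 530 × 2.3×10⁻⁴ = 0.13409 m
A 0.32 × 490 × 1.7×10⁻⁴ = 0.026656 m
A total: 0.310686 m
B 2×10⁻⁴ × 0.5 × 130 = 0.01300 m
B 130–660 m: 530 × 0.15 × 1.4×10⁻⁴ = 0.01113 m
B 660–1440 m: 0.94×10⁻⁴ × 0.12 × 780 = 0.0087984 m
B total: 0.0329284 m
Ratio: 0.310686 / 0.0329284 ≈ 9.435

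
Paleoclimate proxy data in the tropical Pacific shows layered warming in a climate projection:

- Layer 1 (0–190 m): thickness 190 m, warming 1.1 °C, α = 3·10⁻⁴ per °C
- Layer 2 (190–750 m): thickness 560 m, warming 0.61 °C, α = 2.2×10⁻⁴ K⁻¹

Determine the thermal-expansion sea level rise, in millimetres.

Layer 1: 3×10⁻⁴ × 1.1 × 190 = 0.06270 m
Layer 2: 0.61 × 560 × 2.2×10⁻⁴ = 0.075152 m
Δh = 0.06270 + 0.075152 = 0.137852 m

138 mm of thermosteric rise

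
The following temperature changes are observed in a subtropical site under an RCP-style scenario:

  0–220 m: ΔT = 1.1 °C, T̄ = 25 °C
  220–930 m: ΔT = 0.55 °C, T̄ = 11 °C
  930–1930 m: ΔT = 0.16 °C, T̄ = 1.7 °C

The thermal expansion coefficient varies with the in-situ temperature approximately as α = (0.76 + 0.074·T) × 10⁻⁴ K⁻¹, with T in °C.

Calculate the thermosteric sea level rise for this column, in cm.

about 14 cm

Layer 1: α = (0.76 + 0.074×25)×10⁻⁴ = 2.61×10⁻⁴ K⁻¹
Layer 2: α = (0.76 + 0.074×11)×10⁻⁴ = 1.574×10⁻⁴ K⁻¹
Layer 3: α = (0.76 + 0.074×1.7)×10⁻⁴ = 0.8858×10⁻⁴ K⁻¹
Layer 1: 1.1 × 2.61×10⁻⁴ × 220 = 0.063162 m
Layer 2: 0.55 × 710 × 1.574×10⁻⁴ = 0.0614647 m
0.16 × 0.8858×10⁻⁴ × 1000 = 0.0141728 m
Δh = 0.063162 + 0.0614647 + 0.0141728 = 0.1387995 m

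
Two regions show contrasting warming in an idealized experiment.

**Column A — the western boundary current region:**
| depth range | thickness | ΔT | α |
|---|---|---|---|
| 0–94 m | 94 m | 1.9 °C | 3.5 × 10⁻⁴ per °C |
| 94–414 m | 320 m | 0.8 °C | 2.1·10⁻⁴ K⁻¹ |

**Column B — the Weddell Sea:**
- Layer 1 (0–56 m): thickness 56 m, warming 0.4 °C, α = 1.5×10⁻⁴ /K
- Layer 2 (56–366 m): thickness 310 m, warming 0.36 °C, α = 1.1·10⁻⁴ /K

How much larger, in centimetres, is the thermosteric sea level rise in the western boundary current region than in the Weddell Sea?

Δh_A − Δh_B ≈ 10 cm

A Layer 1: 94 × 1.9 × 3.5×10⁻⁴ = 0.06251 m
A 94–414 m: 2.1×10⁻⁴ × 0.8 × 320 = 0.05376 m
A total: 0.11627 m
B 0–56 m: 56 × 1.5×10⁻⁴ × 0.4 = 0.00336 m
B 1.1×10⁻⁴ × 310 × 0.36 = 0.012276 m
B total: 0.015636 m
Difference: 0.11627 − 0.015636 = 0.100634 m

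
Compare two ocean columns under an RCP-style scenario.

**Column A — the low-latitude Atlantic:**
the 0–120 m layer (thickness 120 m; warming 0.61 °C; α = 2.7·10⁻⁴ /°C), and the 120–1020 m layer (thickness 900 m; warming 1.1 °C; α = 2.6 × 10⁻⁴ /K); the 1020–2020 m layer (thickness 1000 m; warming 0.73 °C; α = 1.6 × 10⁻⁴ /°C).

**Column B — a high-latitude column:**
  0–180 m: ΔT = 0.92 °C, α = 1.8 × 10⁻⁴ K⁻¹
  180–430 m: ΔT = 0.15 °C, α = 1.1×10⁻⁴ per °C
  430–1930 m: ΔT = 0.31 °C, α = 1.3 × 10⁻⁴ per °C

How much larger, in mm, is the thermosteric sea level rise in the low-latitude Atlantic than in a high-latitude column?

A 0–120 m: 0.61 × 120 × 2.7×10⁻⁴ = 0.019764 m
A 900 × 2.6×10⁻⁴ × 1.1 = 0.25740 m
A Layer 3: 1000 × 0.73 × 1.6×10⁻⁴ = 0.11680 m
A total: 0.393964 m
B Layer 1: 180 × 0.92 × 1.8×10⁻⁴ = 0.029808 m
B 0.15 × 250 × 1.1×10⁻⁴ = 0.004125 m
B 430–1930 m: 1.3×10⁻⁴ × 1500 × 0.31 = 0.06045 m
B total: 0.094383 m
Difference: 0.393964 − 0.094383 = 0.299581 m

300 mm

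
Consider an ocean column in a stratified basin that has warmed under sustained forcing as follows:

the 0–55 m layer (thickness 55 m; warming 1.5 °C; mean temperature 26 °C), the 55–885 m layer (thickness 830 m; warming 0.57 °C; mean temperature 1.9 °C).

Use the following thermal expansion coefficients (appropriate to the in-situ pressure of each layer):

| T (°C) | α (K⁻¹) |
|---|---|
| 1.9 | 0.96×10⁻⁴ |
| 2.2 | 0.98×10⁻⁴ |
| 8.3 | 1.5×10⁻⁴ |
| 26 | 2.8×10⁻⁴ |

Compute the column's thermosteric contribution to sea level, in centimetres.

Δh = 6.85 cm

Layer 1 at 26 °C → α = 2.8×10⁻⁴ K⁻¹
Layer 2 at 1.9 °C → α = 0.96×10⁻⁴ K⁻¹
55 × 2.8×10⁻⁴ × 1.5 = 0.02310 m
55–885 m: 0.96×10⁻⁴ × 830 × 0.57 = 0.0454176 m
Δh = 0.02310 + 0.0454176 = 0.0685176 m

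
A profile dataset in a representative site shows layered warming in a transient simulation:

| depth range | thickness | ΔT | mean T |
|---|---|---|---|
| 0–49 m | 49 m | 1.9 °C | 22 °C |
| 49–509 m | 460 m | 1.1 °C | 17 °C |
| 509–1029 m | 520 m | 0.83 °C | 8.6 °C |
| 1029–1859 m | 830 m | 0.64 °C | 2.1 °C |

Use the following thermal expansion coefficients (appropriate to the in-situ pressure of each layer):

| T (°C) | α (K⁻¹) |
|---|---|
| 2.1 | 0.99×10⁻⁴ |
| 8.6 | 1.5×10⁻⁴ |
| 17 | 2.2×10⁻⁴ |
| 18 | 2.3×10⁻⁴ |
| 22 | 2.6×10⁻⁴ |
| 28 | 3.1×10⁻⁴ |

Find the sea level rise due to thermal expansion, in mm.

Layer 1 at 22 °C → α = 2.6×10⁻⁴ K⁻¹
Layer 2 at 17 °C → α = 2.2×10⁻⁴ K⁻¹
Layer 3 at 8.6 °C → α = 1.5×10⁻⁴ K⁻¹
Layer 4 at 2.1 °C → α = 0.99×10⁻⁴ K⁻¹
Layer 1: 1.9 × 49 × 2.6×10⁻⁴ = 0.024206 m
Layer 2: 1.1 × 2.2×10⁻⁴ × 460 = 0.11132 m
Layer 3: 520 × 0.83 × 1.5×10⁻⁴ = 0.06474 m
1029–1859 m: 0.64 × 830 × 0.99×10⁻⁴ = 0.0525888 m
Δh = 0.024206 + 0.11132 + 0.06474 + 0.0525888 = 0.2528548 m ≈ 250 mm

250 mm of thermosteric rise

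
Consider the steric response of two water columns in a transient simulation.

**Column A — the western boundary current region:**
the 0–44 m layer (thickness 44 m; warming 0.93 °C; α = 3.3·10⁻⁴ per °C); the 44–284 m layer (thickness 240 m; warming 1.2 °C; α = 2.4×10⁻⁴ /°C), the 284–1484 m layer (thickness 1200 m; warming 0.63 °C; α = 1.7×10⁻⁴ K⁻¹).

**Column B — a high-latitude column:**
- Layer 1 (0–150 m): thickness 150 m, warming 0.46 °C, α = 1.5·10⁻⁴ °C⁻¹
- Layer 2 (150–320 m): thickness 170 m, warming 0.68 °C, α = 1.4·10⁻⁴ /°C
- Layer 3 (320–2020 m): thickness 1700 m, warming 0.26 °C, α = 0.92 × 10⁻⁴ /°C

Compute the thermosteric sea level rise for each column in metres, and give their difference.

A 0–44 m: 0.93 × 44 × 3.3×10⁻⁴ = 0.0135036 m
A Layer 2: 2.4×10⁻⁴ × 240 × 1.2 = 0.06912 m
A 1200 × 1.7×10⁻⁴ × 0.63 = 0.12852 m
A total: 0.2111436 m
B Layer 1: 1.5×10⁻⁴ × 0.46 × 150 = 0.01035 m
B 170 × 0.68 × 1.4×10⁻⁴ = 0.016184 m
B 0.26 × 1700 × 0.92×10⁻⁴ = 0.040664 m
B total: 0.067198 m
Difference: 0.2111436 − 0.067198 = 0.1439456 m

Δh_A ≈ 0.21 m, Δh_B ≈ 0.067 m; difference ≈ 0.14 m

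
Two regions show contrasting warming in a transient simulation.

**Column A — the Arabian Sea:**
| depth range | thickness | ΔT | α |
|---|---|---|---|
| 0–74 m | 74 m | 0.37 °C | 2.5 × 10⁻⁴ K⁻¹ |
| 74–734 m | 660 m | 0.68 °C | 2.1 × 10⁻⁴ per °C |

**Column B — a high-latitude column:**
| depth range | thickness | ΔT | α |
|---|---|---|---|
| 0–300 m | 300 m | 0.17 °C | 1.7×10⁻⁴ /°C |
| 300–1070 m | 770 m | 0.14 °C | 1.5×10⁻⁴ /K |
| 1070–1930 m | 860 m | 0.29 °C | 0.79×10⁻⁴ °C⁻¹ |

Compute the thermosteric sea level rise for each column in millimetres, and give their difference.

A Layer 1: 2.5×10⁻⁴ × 74 × 0.37 = 0.006845 m
A 0.68 × 660 × 2.1×10⁻⁴ = 0.094248 m
A total: 0.101093 m
B 0–300 m: 300 × 1.7×10⁻⁴ × 0.17 = 0.00867 m
B Layer 2: 0.14 × 1.5×10⁻⁴ × 770 = 0.01617 m
B 1070–1930 m: 860 × 0.29 × 0.79×10⁻⁴ = 0.0197026 m
B total: 0.0445426 m
Difference: 0.101093 − 0.0445426 = 0.0565504 m

A: 101 mm; B: 44.5 mm; difference 56.6 mm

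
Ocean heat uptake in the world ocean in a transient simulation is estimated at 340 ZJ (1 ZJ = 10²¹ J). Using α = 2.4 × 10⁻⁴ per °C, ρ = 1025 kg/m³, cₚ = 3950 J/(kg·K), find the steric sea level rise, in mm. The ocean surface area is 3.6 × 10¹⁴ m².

Δh = 56.0 mm

Per unit area: Q = 340×10²¹ / (3.6×10¹⁴) ≈ 9.444×10⁸ J/m²
Δh = αQ/(ρcₚ) = 2.4×10⁻⁴ × 9.444×10⁸ / (1025 × 3950) ≈ 0.055982 m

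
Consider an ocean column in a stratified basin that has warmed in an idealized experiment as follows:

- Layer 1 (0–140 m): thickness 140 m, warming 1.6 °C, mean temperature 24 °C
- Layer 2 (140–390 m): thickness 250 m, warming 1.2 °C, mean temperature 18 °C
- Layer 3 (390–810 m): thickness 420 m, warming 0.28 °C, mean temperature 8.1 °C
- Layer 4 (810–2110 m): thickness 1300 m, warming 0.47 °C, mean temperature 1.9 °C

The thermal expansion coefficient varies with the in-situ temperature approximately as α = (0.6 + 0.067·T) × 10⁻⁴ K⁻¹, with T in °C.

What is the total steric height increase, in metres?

Layer 1: α = (0.6 + 0.067×24)×10⁻⁴ = 2.208×10⁻⁴ K⁻¹
Layer 2: α = (0.6 + 0.067×18)×10⁻⁴ = 1.806×10⁻⁴ K⁻¹
Layer 3: α = (0.6 + 0.067×8.1)×10⁻⁴ = 1.1427×10⁻⁴ K⁻¹
Layer 4: α = (0.6 + 0.067×1.9)×10⁻⁴ = 0.7273×10⁻⁴ K⁻¹
2.208×10⁻⁴ × 1.6 × 140 = 0.0494592 m
Layer 2: 1.806×10⁻⁴ × 1.2 × 250 = 0.05418 m
Layer 3: 0.28 × 420 × 1.1427×10⁻⁴ = 0.013438152 m
0.7273×10⁻⁴ × 1300 × 0.47 = 0.04443803 m
Δh = 0.0494592 + 0.05418 + 0.013438152 + 0.04443803 = 0.161515382 m

about 0.162 m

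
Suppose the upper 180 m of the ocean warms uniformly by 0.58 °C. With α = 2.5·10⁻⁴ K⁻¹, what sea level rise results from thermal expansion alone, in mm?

Δh = αΔT·H = 2.5×10⁻⁴ × 0.58 × 180 = 0.02610 m

26.1 mm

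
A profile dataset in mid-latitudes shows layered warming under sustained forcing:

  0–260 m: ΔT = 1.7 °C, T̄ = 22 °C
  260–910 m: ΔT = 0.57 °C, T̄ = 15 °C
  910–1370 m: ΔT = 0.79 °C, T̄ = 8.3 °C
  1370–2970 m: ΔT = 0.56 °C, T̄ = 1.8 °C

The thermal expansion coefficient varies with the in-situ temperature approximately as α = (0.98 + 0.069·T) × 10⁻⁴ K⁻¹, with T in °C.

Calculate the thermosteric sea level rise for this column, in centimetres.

34.0 cm of thermosteric rise

Layer 1: α = (0.98 + 0.069×22)×10⁻⁴ = 2.498×10⁻⁴ K⁻¹
Layer 2: α = (0.98 + 0.069×15)×10⁻⁴ = 2.015×10⁻⁴ K⁻¹
Layer 3: α = (0.98 + 0.069×8.3)×10⁻⁴ = 1.5527×10⁻⁴ K⁻¹
Layer 4: α = (0.98 + 0.069×1.8)×10⁻⁴ = 1.1042×10⁻⁴ K⁻¹
2.498×10⁻⁴ × 1.7 × 260 = 0.1104116 m
260–910 m: 650 × 0.57 × 2.015×10⁻⁴ = 0.07465575 m
460 × 0.79 × 1.5527×10⁻⁴ = 0.056425118 m
1.1042×10⁻⁴ × 0.56 × 1600 = 0.09893632 m
Δh = 0.1104116 + 0.07465575 + 0.056425118 + 0.09893632 = 0.340428788 m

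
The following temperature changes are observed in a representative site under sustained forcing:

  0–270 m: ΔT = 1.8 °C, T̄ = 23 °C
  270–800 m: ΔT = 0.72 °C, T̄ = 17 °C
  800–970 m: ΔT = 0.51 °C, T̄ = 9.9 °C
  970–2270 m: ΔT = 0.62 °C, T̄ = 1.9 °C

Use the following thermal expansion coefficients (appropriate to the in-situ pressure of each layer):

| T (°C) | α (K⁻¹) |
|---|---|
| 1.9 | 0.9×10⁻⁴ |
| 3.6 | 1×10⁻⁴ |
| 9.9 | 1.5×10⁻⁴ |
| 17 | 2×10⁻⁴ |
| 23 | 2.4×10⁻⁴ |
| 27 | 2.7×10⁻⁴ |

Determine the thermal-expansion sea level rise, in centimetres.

Layer 1 at 23 °C → α = 2.4×10⁻⁴ K⁻¹
Layer 2 at 17 °C → α = 2×10⁻⁴ K⁻¹
Layer 3 at 9.9 °C → α = 1.5×10⁻⁴ K⁻¹
Layer 4 at 1.9 °C → α = 0.9×10⁻⁴ K⁻¹
0–270 m: 1.8 × 2.4×10⁻⁴ × 270 = 0.11664 m
Layer 2: 2×10⁻⁴ × 530 × 0.72 = 0.07632 m
0.51 × 1.5×10⁻⁴ × 170 = 0.013005 m
970–2270 m: 1300 × 0.62 × 0.9×10⁻⁴ = 0.07254 m
Δh = 0.11664 + 0.07632 + 0.013005 + 0.07254 = 0.278505 m ≈ 27.9 cm

Δh ≈ 27.9 cm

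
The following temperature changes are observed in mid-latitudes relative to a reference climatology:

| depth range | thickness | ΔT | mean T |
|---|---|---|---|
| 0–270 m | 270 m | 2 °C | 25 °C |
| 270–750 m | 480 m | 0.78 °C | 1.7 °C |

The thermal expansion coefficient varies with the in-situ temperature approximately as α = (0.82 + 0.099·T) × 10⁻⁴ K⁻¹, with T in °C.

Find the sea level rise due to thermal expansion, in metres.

Layer 1: α = (0.82 + 0.099×25)×10⁻⁴ = 3.295×10⁻⁴ K⁻¹
Layer 2: α = (0.82 + 0.099×1.7)×10⁻⁴ = 0.9883×10⁻⁴ K⁻¹
2 × 270 × 3.295×10⁻⁴ = 0.17793 m
270–750 m: 0.78 × 0.9883×10⁻⁴ × 480 = 0.037001952 m
Δh = 0.17793 + 0.037001952 = 0.214931952 m

0.21 m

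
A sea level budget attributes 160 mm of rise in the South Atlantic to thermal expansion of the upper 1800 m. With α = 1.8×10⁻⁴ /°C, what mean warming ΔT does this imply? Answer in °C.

ΔT = Δh/(αH) = 0.16 / (1.8×10⁻⁴ × 1800) ≈ 0.4938 °C

about 0.49 °C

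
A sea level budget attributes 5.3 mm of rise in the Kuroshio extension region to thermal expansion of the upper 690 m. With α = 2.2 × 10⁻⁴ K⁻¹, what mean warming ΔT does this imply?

0.035 K

ΔT = Δh/(αH) = 0.0053 / (2.2×10⁻⁴ × 690) ≈ 0.03491 K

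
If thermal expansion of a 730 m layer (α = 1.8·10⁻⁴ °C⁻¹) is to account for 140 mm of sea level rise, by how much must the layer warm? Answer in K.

1.07 K

ΔT = Δh/(αH) = 0.14 / (1.8×10⁻⁴ × 730) ≈ 1.065 K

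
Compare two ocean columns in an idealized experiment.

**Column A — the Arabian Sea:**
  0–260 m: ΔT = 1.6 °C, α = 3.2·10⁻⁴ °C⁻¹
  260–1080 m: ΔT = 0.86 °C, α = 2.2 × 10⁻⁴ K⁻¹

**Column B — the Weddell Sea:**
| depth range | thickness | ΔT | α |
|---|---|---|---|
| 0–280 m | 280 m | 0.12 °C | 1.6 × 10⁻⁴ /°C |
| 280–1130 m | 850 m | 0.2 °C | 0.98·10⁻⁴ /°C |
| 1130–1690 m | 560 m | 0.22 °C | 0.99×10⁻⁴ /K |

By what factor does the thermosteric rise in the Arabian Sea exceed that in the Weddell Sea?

A Layer 1: 3.2×10⁻⁴ × 260 × 1.6 = 0.13312 m
A 260–1080 m: 2.2×10⁻⁴ × 820 × 0.86 = 0.155144 m
A total: 0.288264 m
B 0.12 × 280 × 1.6×10⁻⁴ = 0.005376 m
B 0.2 × 0.98×10⁻⁴ × 850 = 0.01666 m
B 0.99×10⁻⁴ × 560 × 0.22 = 0.0121968 m
B total: 0.0342328 m
Ratio: 0.288264 / 0.0342328 ≈ 8.421

≈ 8.42×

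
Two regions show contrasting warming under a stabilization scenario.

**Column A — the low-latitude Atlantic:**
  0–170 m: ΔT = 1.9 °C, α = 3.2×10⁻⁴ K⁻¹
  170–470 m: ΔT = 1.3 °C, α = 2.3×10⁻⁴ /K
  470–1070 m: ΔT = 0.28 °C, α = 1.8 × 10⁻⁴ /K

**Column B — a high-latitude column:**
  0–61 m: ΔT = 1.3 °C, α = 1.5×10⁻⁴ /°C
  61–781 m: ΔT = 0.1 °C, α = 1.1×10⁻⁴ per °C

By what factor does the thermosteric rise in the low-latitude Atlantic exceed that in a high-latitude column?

a factor of 11.3

A Layer 1: 170 × 1.9 × 3.2×10⁻⁴ = 0.10336 m
A 170–470 m: 2.3×10⁻⁴ × 1.3 × 300 = 0.08970 m
A 1.8×10⁻⁴ × 0.28 × 600 = 0.03024 m
A total: 0.22330 m
B 61 × 1.3 × 1.5×10⁻⁴ = 0.011895 m
B 1.1×10⁻⁴ × 720 × 0.1 = 0.00792 m
B total: 0.019815 m
Ratio: 0.22330 / 0.019815 ≈ 11.27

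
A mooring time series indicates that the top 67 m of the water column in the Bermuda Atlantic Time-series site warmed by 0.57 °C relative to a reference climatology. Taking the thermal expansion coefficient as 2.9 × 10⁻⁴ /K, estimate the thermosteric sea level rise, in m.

Δh = 0.0111 m

Δh = αΔT·H = 2.9×10⁻⁴ × 0.57 × 67 = 0.0110751 m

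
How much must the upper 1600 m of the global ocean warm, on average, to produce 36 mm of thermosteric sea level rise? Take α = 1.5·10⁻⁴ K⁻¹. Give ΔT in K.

about 0.150 K

ΔT = Δh/(αH) = 0.036 / (1.5×10⁻⁴ × 1600) = 0.1500 K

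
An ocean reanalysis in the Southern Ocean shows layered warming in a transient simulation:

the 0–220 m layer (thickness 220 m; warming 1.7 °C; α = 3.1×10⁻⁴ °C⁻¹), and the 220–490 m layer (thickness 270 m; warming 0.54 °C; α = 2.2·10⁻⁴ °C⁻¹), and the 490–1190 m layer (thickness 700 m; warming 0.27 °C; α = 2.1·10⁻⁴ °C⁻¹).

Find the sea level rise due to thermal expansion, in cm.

0–220 m: 1.7 × 3.1×10⁻⁴ × 220 = 0.11594 m
Layer 2: 270 × 0.54 × 2.2×10⁻⁴ = 0.032076 m
0.27 × 700 × 2.1×10⁻⁴ = 0.03969 m
Δh = 0.11594 + 0.032076 + 0.03969 = 0.187706 m

18.8 cm of thermosteric rise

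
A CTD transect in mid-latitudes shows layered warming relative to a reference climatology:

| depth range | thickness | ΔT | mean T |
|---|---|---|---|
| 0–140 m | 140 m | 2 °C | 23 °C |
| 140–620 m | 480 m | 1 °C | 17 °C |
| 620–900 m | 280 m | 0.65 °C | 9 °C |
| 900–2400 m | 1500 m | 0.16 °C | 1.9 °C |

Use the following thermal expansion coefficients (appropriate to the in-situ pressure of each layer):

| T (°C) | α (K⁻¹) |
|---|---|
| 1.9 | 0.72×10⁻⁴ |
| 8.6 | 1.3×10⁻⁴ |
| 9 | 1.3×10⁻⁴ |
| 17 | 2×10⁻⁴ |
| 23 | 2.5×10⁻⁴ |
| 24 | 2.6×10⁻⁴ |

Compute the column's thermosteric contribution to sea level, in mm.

Layer 1 at 23 °C → α = 2.5×10⁻⁴ K⁻¹
Layer 2 at 17 °C → α = 2×10⁻⁴ K⁻¹
Layer 3 at 9 °C → α = 1.3×10⁻⁴ K⁻¹
Layer 4 at 1.9 °C → α = 0.72×10⁻⁴ K⁻¹
2 × 140 × 2.5×10⁻⁴ = 0.07000 m
140–620 m: 1 × 480 × 2×10⁻⁴ = 0.09600 m
Layer 3: 280 × 1.3×10⁻⁴ × 0.65 = 0.02366 m
Layer 4: 1500 × 0.16 × 0.72×10⁻⁴ = 0.01728 m
Δh = 0.07000 + 0.09600 + 0.02366 + 0.01728 = 0.20694 m

about 210 mm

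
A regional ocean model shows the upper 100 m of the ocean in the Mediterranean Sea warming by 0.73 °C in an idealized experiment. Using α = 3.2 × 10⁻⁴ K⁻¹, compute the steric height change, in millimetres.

Δh ≈ 23 mm

Δh = αΔT·H = 3.2×10⁻⁴ × 0.73 × 100 = 0.02336 m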